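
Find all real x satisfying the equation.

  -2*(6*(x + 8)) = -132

Step 1. [-2*(6*(x + 8)) = -132] -2·(inner) — divide through by -2. So div: 6*(x + 8) = 66.
Step 2. [6*(x + 8) = 66] 6·(inner) — divide through by 6 ⇒ div: x + 8 = 11.
Step 3. [x + 8 = 11] the outer +8 inverts by subtracting 8. So sub: x = 3.

Answer: x ∈ {3}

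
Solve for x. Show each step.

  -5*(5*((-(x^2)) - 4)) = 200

Step 1. [-5*(5*((-(x^2)) - 4)) = 200] leading coefficient -5: divide by -5 ⇒ div: 5*((-(x^2)) - 4) = -40.
Step 2. [5*((-(x^2)) - 4) = -40] leading coefficient 5: divide by 5, so div: (-(x^2)) - 4 = -8.
Step 3. [(-(x^2)) - 4 = -8] add 4: x sits inside (… - 4) ⇒ sub: -(x^2) = -4.
Step 4. [-(x^2) = -4] LHS negated; negate both sides. So neg: x^2 = 4.
Step 5. [x^2 = 4] √ both sides: 4 ≥ 0 gives two branches, so sqrt: x = 2 or -2.

Answer: x ∈ {-2, 2}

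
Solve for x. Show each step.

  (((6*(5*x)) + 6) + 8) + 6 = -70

Step 1. [(((6*(5*x)) + 6) + 8) + 6 = -70] +6 is outermost — subtract 6 both sides, so sub: ((6*(5*x)) + 6) + 8 = -76.
Step 2. [((6*(5*x)) + 6) + 8 = -76] the outer +8 inverts by subtracting 8, so sub: (6*(5*x)) + 6 = -84.
Step 3. [(6*(5*x)) + 6 = -84] 6 | LHS and 6 | -84: pull 6 out, so factor: (5*x) + 1 = -14.
Step 4. [(5*x) + 1 = -14] peel the +1: subtract 1 from each side ⇒ sub: 5*x = -15.
Step 5. [5*x = -15] 5·(inner) — divide through by 5, so div: x = -3.

Answer: x ∈ {-3}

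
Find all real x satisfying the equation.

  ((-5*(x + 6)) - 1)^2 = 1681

Step 1. [((-5*(x + 6)) - 1)^2 = 1681] 1681 ≥ 0, LHS is (·)² — take ±√ ⇒ sqrt: (-5*(x + 6)) - 1 = 41 or -41.
Step 2. [(-5*(x + 6)) - 1 = 41 or -41] -1 is outermost — add 1 both sides ⇒ sub: -5*(x + 6) = 42 or -40.
Step 3. [-5*(x + 6) = 42 or -40] LHS = -5·(…); ÷-5 both sides ⇒ div: x + 6 = -42/5 or 8.
Step 4. [x + 6 = -42/5 or 8] the outer +6 inverts by subtracting 6, so sub: x = -72/5 or 2.

Answer: x ∈ {-72/5, 2}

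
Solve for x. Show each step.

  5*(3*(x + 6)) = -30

Step 1. [5*(3*(x + 6)) = -30] divide by the outer 5 ⇒ div: 3*(x + 6) = -6.
Step 2. [3*(x + 6) = -6] LHS = 3·(…); ÷3 both sides, so div: x + 6 = -2.
Step 3. [x + 6 = -2] the outer +6 inverts by subtracting 6. So sub: x = -8.

Answer: x ∈ {-8}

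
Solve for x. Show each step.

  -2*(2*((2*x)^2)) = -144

Step 1. [-2*(2*((2*x)^2)) = -144] LHS = -2·(…); ÷-2 both sides, so div: 2*((2*x)^2) = 72.
Step 2. [2*((2*x)^2) = 72] divide by the outer 2 ⇒ div: (2*x)^2 = 36.
Step 3. [(2*x)^2 = 36] LHS squared, RHS 36 ≥ 0: apply √ (±) ⇒ sqrt: 2*x = 6 or -6.
Step 4. [2*x = 6 or -6] leading coefficient 2: divide by 2 ⇒ div: x = 3 or -3.

Answer: x ∈ {-3, 3}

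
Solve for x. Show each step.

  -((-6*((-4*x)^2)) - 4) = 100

Step 1. [-((-6*((-4*x)^2)) - 4) = 100] leading − — multiply by −1, so neg: (-6*((-4*x)^2)) - 4 = -100.
Step 2. [(-6*((-4*x)^2)) - 4 = -100] add 4: x sits inside (… - 4), so sub: -6*((-4*x)^2) = -96.
Step 3. [-6*((-4*x)^2) = -96] -6·(inner) — divide through by -6. So div: (-4*x)^2 = 16.
Step 4. [(-4*x)^2 = 16] √ both sides: 16 ≥ 0 gives two branches, so sqrt: -4*x = 4 or -4.
Step 5. [-4*x = 4 or -4] leading coefficient -4: divide by -4, so div: x = -1 or 1.

Answer: x ∈ {-1, 1}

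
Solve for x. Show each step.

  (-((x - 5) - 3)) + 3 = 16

Step 1. [(-((x - 5) - 3)) + 3 = 16] +3 is outermost — subtract 3 both sides. So sub: -((x - 5) - 3) = 13.
Step 2. [-((x - 5) - 3) = 13] leading − — multiply by −1, so neg: (x - 5) - 3 = -13.
Step 3. [(x - 5) - 3 = -13] add 3: x sits inside (… - 3), so sub: x - 5 = -10.
Step 4. [x - 5 = -10] add 5: x sits inside (… - 5) ⇒ sub: x = -5.

Answer: x ∈ {-5}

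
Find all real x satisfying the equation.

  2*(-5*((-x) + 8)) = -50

Step 1. [2*(-5*((-x) + 8)) = -50] LHS = 2·(…); ÷2 both sides, so div: -5*((-x) + 8) = -25.
Step 2. [-5*((-x) + 8) = -25] divide by the outer -5. So div: (-x) + 8 = 5.
Step 3. [(-x) + 8 = 5] peel the +8: subtract 8 from each side ⇒ sub: -x = -3.
Step 4. [-x = -3] leading − — multiply by −1 ⇒ neg: x = 3.

Answer: x ∈ {3}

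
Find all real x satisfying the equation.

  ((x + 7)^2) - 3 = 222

Step 1. [((x + 7)^2) - 3 = 222] peel the -3: add 3 from each side ⇒ sub: (x + 7)^2 = 225.
Step 2. [(x + 7)^2 = 225] 225 ≥ 0, LHS is (·)² — take ±√ ⇒ sqrt: x + 7 = 15 or -15.
Step 3. [x + 7 = 15 or -15] subtract 7: x sits inside (… + 7). So sub: x = 8 or -22.

Answer: x ∈ {-22, 8}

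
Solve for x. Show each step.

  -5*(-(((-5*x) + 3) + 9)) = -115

Step 1. [-5*(-(((-5*x) + 3) + 9)) = -115] leading coefficient -5: divide by -5 ⇒ div: -(((-5*x) + 3) + 9) = 23.
Step 2. [-(((-5*x) + 3) + 9) = 23] LHS negated; negate both sides, so neg: ((-5*x) + 3) + 9 = -23.
Step 3. [((-5*x) + 3) + 9 = -23] the outer +9 inverts by subtracting 9 ⇒ sub: (-5*x) + 3 = -32.
Step 4. [(-5*x) + 3 = -32] 3 comes off first (subtract 3), so sub: -5*x = -35.
Step 5. [-5*x = -35] LHS = -5·(…); ÷-5 both sides ⇒ div: x = 7.

Answer: x ∈ {7}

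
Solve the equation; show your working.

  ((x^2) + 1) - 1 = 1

Step 1. [((x^2) + 1) - 1 = 1] add 1: x sits inside (… - 1), so sub: (x^2) + 1 = 2.
Step 2. [(x^2) + 1 = 2] +1 is outermost — subtract 1 both sides ⇒ sub: x^2 = 1.
Step 3. [x^2 = 1] √ both sides: 1 ≥ 0 gives two branches, so sqrt: x = 1 or -1.

Answer: x ∈ {-1, 1}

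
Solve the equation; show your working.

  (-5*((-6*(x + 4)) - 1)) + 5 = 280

Step 1. [(-5*((-6*(x + 4)) - 1)) + 5 = 280] -5 divides every term; factor it out, so factor: ((-6*(x + 4)) - 1) - 1 = -56.
Step 2. [((-6*(x + 4)) - 1) - 1 = -56] add 1: x sits inside (… - 1). So sub: (-6*(x + 4)) - 1 = -55.
Step 3. [(-6*(x + 4)) - 1 = -55] 1 comes off first (add 1). So sub: -6*(x + 4) = -54.
Step 4. [-6*(x + 4) = -54] -6·(inner) — divide through by -6, so div: x + 4 = 9.
Step 5. [x + 4 = 9] the outer +4 inverts by subtracting 4. So sub: x = 5.

Answer: x ∈ {5}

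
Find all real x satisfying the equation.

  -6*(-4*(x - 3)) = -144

Step 1. [-6*(-4*(x - 3)) = -144] -6·(inner) — divide through by -6. So div: -4*(x - 3) = 24.
Step 2. [-4*(x - 3) = 24] -4 out front; divide by -4, so div: x - 3 = -6.
Step 3. [x - 3 = -6] peel the -3: add 3 from each side, so sub: x = -3.

Answer: x ∈ {-3}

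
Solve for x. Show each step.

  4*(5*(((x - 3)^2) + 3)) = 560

Step 1. [4*(5*(((x - 3)^2) + 3)) = 560] leading coefficient 4: divide by 4, so div: 5*(((x - 3)^2) + 3) = 140.
Step 2. [5*(((x - 3)^2) + 3) = 140] leading coefficient 5: divide by 5, so div: ((x - 3)^2) + 3 = 28.
Step 3. [((x - 3)^2) + 3 = 28] subtract 3: x sits inside (… + 3) ⇒ sub: (x - 3)^2 = 25.
Step 4. [(x - 3)^2 = 25] √ both sides: 25 ≥ 0 gives two branches, so sqrt: x - 3 = 5 or -5.
Step 5. [x - 3 = 5 or -5] the outer -3 inverts by adding 3 ⇒ sub: x = 8 or -2.

Answer: x ∈ {-2, 8}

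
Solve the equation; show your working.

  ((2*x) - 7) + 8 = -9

Step 1. [((2*x) - 7) + 8 = -9] +8 is outermost — subtract 8 both sides. So sub: (2*x) - 7 = -17.
Step 2. [(2*x) - 7 = -17] -7 is outermost — add 7 both sides ⇒ sub: 2*x = -10.
Step 3. [2*x = -10] 2·(inner) — divide through by 2 ⇒ div: x = -5.

Answer: x ∈ {-5}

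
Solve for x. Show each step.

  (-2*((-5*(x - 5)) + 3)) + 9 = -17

Step 1. [(-2*((-5*(x - 5)) + 3)) + 9 = -17] peel the +9: subtract 9 from each side ⇒ sub: -2*((-5*(x - 5)) + 3) = -26.
Step 2. [-2*((-5*(x - 5)) + 3) = -26] LHS = -2·(…); ÷-2 both sides, so div: (-5*(x - 5)) + 3 = 13.
Step 3. [(-5*(x - 5)) + 3 = 13] the outer +3 inverts by subtracting 3. So sub: -5*(x - 5) = 10.
Step 4. [-5*(x - 5) = 10] LHS = -5·(…); ÷-5 both sides. So div: x - 5 = -2.
Step 5. [x - 5 = -2] 5 comes off first (add 5) ⇒ sub: x = 3.

Answer: x ∈ {3}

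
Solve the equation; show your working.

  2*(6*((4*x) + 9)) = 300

Step 1. [2*(6*((4*x) + 9)) = 300] 2 out front; divide by 2. So div: 6*((4*x) + 9) = 150.
Step 2. [6*((4*x) + 9) = 150] leading coefficient 6: divide by 6. So div: (4*x) + 9 = 25.
Step 3. [(4*x) + 9 = 25] subtract 9: x sits inside (… + 9) ⇒ sub: 4*x = 16.
Step 4. [4*x = 16] LHS = 4·(…); ÷4 both sides, so div: x = 4.

Answer: x ∈ {4}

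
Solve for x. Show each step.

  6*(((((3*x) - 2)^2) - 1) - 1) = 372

Step 1. [6*(((((3*x) - 2)^2) - 1) - 1) = 372] divide by the outer 6. So div: ((((3*x) - 2)^2) - 1) - 1 = 62.
Step 2. [((((3*x) - 2)^2) - 1) - 1 = 62] -1 is outermost — add 1 both sides, so sub: (((3*x) - 2)^2) - 1 = 63.
Step 3. [(((3*x) - 2)^2) - 1 = 63] 1 comes off first (add 1), so sub: ((3*x) - 2)^2 = 64.
Step 4. [((3*x) - 2)^2 = 64] 64 ≥ 0, LHS is (·)² — take ±√. So sqrt: (3*x) - 2 = 8 or -8.
Step 5. [(3*x) - 2 = 8 or -8] -2 is outermost — add 2 both sides. So sub: 3*x = 10 or -6.
Step 6. [3*x = 10 or -6] LHS = 3·(…); ÷3 both sides, so div: x = 10/3 or -2.

Answer: x ∈ {-2, 10/3}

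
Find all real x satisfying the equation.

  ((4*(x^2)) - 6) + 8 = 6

Step 1. [((4*(x^2)) - 6) + 8 = 6] the outer +8 inverts by subtracting 8, so sub: (4*(x^2)) - 6 = -2.
Step 2. [(4*(x^2)) - 6 = -2] 6 comes off first (add 6), so sub: 4*(x^2) = 4.
Step 3. [4*(x^2) = 4] 4 out front; divide by 4. So div: x^2 = 1.
Step 4. [x^2 = 1] √ both sides: 1 ≥ 0 gives two branches, so sqrt: x = 1 or -1.

Answer: x ∈ {-1, 1}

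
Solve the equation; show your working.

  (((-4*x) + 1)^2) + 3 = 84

Step 1. [(((-4*x) + 1)^2) + 3 = 84] the outer +3 inverts by subtracting 3, so sub: ((-4*x) + 1)^2 = 81.
Step 2. [((-4*x) + 1)^2 = 81] 81 ≥ 0, LHS is (·)² — take ±√. So sqrt: (-4*x) + 1 = 9 or -9.
Step 3. [(-4*x) + 1 = 9 or -9] peel the +1: subtract 1 from each side, so sub: -4*x = 8 or -10.
Step 4. [-4*x = 8 or -10] leading coefficient -4: divide by -4, so div: x = -2 or 5/2.

Answer: x ∈ {-2, 5/2}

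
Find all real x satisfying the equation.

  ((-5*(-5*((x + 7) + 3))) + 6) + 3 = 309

Step 1. [((-5*(-5*((x + 7) + 3))) + 6) + 3 = 309] the outer +3 inverts by subtracting 3. So sub: (-5*(-5*((x + 7) + 3))) + 6 = 306.
Step 2. [(-5*(-5*((x + 7) + 3))) + 6 = 306] +6 is outermost — subtract 6 both sides, so sub: -5*(-5*((x + 7) + 3)) = 300.
Step 3. [-5*(-5*((x + 7) + 3)) = 300] divide by the outer -5. So div: -5*((x + 7) + 3) = -60.
Step 4. [-5*((x + 7) + 3) = -60] -5·(inner) — divide through by -5 ⇒ div: (x + 7) + 3 = 12.
Step 5. [(x + 7) + 3 = 12] 3 comes off first (subtract 3). So sub: x + 7 = 9.
Step 6. [x + 7 = 9] +7 is outermost — subtract 7 both sides, so sub: x = 2.

Answer: x ∈ {2}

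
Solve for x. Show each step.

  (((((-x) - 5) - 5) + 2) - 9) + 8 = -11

Step 1. [(((((-x) - 5) - 5) + 2) - 9) + 8 = -11] peel the +8: subtract 8 from each side ⇒ sub: ((((-x) - 5) - 5) + 2) - 9 = -19.
Step 2. [((((-x) - 5) - 5) + 2) - 9 = -19] the outer -9 inverts by adding 9, so sub: (((-x) - 5) - 5) + 2 = -10.
Step 3. [(((-x) - 5) - 5) + 2 = -10] the outer +2 inverts by subtracting 2. So sub: ((-x) - 5) - 5 = -12.
Step 4. [((-x) - 5) - 5 = -12] -5 is outermost — add 5 both sides ⇒ sub: (-x) - 5 = -7.
Step 5. [(-x) - 5 = -7] peel the -5: add 5 from each side. So sub: -x = -2.
Step 6. [-x = -2] flip signs both sides ⇒ neg: x = 2.

Answer: x ∈ {2}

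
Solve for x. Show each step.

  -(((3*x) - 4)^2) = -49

Step 1. [-(((3*x) - 4)^2) = -49] leading − — multiply by −1 ⇒ neg: ((3*x) - 4)^2 = 49.
Step 2. [((3*x) - 4)^2 = 49] √ both sides: 49 ≥ 0 gives two branches, so sqrt: (3*x) - 4 = 7 or -7.
Step 3. [(3*x) - 4 = 7 or -7] add 4: x sits inside (… - 4), so sub: 3*x = 11 or -3.
Step 4. [3*x = 11 or -3] 3·(inner) — divide through by 3. So div: x = 11/3 or -1.

Answer: x ∈ {-1, 11/3}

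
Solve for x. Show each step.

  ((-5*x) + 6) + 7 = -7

Step 1. [((-5*x) + 6) + 7 = -7] +7 is outermost — subtract 7 both sides ⇒ sub: (-5*x) + 6 = -14.
Step 2. [(-5*x) + 6 = -14] peel the +6: subtract 6 from each side ⇒ sub: -5*x = -20.
Step 3. [-5*x = -20] LHS = -5·(…); ÷-5 both sides, so div: x = 4.

Answer: x ∈ {4}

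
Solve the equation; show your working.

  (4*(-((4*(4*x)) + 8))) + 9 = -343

Step 1. [(4*(-((4*(4*x)) + 8))) + 9 = -343] the outer +9 inverts by subtracting 9 ⇒ sub: 4*(-((4*(4*x)) + 8)) = -352.
Step 2. [4*(-((4*(4*x)) + 8)) = -352] LHS = 4·(…); ÷4 both sides. So div: -((4*(4*x)) + 8) = -88.
Step 3. [-((4*(4*x)) + 8) = -88] leading − — multiply by −1 ⇒ neg: (4*(4*x)) + 8 = 88.
Step 4. [(4*(4*x)) + 8 = 88] common factor 4 (LHS and 88) — divide through ⇒ factor: (4*x) + 2 = 22.
Step 5. [(4*x) + 2 = 22] +2 is outermost — subtract 2 both sides, so sub: 4*x = 20.
Step 6. [4*x = 20] 4 out front; divide by 4. So div: x = 5.

Answer: x ∈ {5}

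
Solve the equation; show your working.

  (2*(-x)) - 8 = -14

Step 1. [(2*(-x)) - 8 = -14] -8 is outermost — add 8 both sides. So sub: 2*(-x) = -6.
Step 2. [2*(-x) = -6] 2 out front; divide by 2. So div: -x = -3.
Step 3. [-x = -3] leading − — multiply by −1, so neg: x = 3.

Answer: x ∈ {3}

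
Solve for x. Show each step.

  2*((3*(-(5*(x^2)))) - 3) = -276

Step 1. [2*((3*(-(5*(x^2)))) - 3) = -276] leading coefficient 2: divide by 2. So div: (3*(-(5*(x^2)))) - 3 = -138.
Step 2. [(3*(-(5*(x^2)))) - 3 = -138] 3 | LHS and 3 | -138: pull 3 out ⇒ factor: (-(5*(x^2))) - 1 = -46.
Step 3. [(-(5*(x^2))) - 1 = -46] the outer -1 inverts by adding 1 ⇒ sub: -(5*(x^2)) = -45.
Step 4. [-(5*(x^2)) = -45] LHS negated; negate both sides. So neg: 5*(x^2) = 45.
Step 5. [5*(x^2) = 45] LHS = 5·(…); ÷5 both sides. So div: x^2 = 9.
Step 6. [x^2 = 9] LHS squared, RHS 9 ≥ 0: apply √ (±) ⇒ sqrt: x = 3 or -3.

Answer: x ∈ {-3, 3}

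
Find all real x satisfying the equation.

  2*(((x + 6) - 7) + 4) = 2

Step 1. [2*(((x + 6) - 7) + 4) = 2] divide by the outer 2, so div: ((x + 6) - 7) + 4 = 1.
Step 2. [((x + 6) - 7) + 4 = 1] 4 comes off first (subtract 4) ⇒ sub: (x + 6) - 7 = -3.
Step 3. [(x + 6) - 7 = -3] 7 comes off first (add 7). So sub: x + 6 = 4.
Step 4. [x + 6 = 4] subtract 6: x sits inside (… + 6), so sub: x = -2.

Answer: x ∈ {-2}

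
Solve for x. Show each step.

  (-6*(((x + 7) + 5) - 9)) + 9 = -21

Step 1. [(-6*(((x + 7) + 5) - 9)) + 9 = -21] subtract 9: x sits inside (… + 9) ⇒ sub: -6*(((x + 7) + 5) - 9) = -30.
Step 2. [-6*(((x + 7) + 5) - 9) = -30] -6 out front; divide by -6, so div: ((x + 7) + 5) - 9 = 5.
Step 3. [((x + 7) + 5) - 9 = 5] peel the -9: add 9 from each side ⇒ sub: (x + 7) + 5 = 14.
Step 4. [(x + 7) + 5 = 14] 5 comes off first (subtract 5). So sub: x + 7 = 9.
Step 5. [x + 7 = 9] +7 is outermost — subtract 7 both sides ⇒ sub: x = 2.

Answer: x ∈ {2}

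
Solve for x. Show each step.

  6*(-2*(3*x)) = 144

Step 1. [6*(-2*(3*x)) = 144] 6·(inner) — divide through by 6. So div: -2*(3*x) = 24.
Step 2. [-2*(3*x) = 24] -2·(inner) — divide through by -2 ⇒ div: 3*x = -12.
Step 3. [3*x = -12] LHS = 3·(…); ÷3 both sides. So div: x = -4.

Answer: x ∈ {-4}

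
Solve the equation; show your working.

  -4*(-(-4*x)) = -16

Step 1. [-4*(-(-4*x)) = -16] LHS = -4·(…); ÷-4 both sides, so div: -(-4*x) = 4.
Step 2. [-(-4*x) = 4] LHS negated; negate both sides. So neg: -4*x = -4.
Step 3. [-4*x = -4] LHS = -4·(…); ÷-4 both sides. So div: x = 1.

Answer: x ∈ {1}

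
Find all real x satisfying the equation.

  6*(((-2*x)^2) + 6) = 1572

Step 1. [6*(((-2*x)^2) + 6) = 1572] 6 out front; divide by 6 ⇒ div: ((-2*x)^2) + 6 = 262.
Step 2. [((-2*x)^2) + 6 = 262] the outer +6 inverts by subtracting 6 ⇒ sub: (-2*x)^2 = 256.
Step 3. [(-2*x)^2 = 256] √ both sides: 256 ≥ 0 gives two branches, so sqrt: -2*x = 16 or -16.
Step 4. [-2*x = 16 or -16] divide by the outer -2 ⇒ div: x = -8 or 8.

Answer: x ∈ {-8, 8}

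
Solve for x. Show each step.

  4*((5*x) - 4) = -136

Step 1. [4*((5*x) - 4) = -136] leading coefficient 4: divide by 4. So div: (5*x) - 4 = -34.
Step 2. [(5*x) - 4 = -34] the outer -4 inverts by adding 4. So sub: 5*x = -30.
Step 3. [5*x = -30] 5 out front; divide by 5, so div: x = -6.

Answer: x ∈ {-6}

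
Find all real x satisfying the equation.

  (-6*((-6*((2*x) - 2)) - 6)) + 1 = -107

Step 1. [(-6*((-6*((2*x) - 2)) - 6)) + 1 = -107] 1 comes off first (subtract 1) ⇒ sub: -6*((-6*((2*x) - 2)) - 6) = -108.
Step 2. [-6*((-6*((2*x) - 2)) - 6) = -108] divide by the outer -6. So div: (-6*((2*x) - 2)) - 6 = 18.
Step 3. [(-6*((2*x) - 2)) - 6 = 18] 6 comes off first (add 6) ⇒ sub: -6*((2*x) - 2) = 24.
Step 4. [-6*((2*x) - 2) = 24] divide by the outer -6, so div: (2*x) - 2 = -4.
Step 5. [(2*x) - 2 = -4] common factor 2 (LHS and -4) — divide through. So factor: x - 1 = -2.
Step 6. [x - 1 = -2] peel the -1: add 1 from each side. So sub: x = -1.

Answer: x ∈ {-1}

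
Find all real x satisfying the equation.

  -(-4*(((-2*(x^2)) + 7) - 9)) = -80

Step 1. [-(-4*(((-2*(x^2)) + 7) - 9)) = -80] leading − — multiply by −1, so neg: -4*(((-2*(x^2)) + 7) - 9) = 80.
Step 2. [-4*(((-2*(x^2)) + 7) - 9) = 80] divide by the outer -4. So div: ((-2*(x^2)) + 7) - 9 = -20.
Step 3. [((-2*(x^2)) + 7) - 9 = -20] peel the -9: add 9 from each side. So sub: (-2*(x^2)) + 7 = -11.
Step 4. [(-2*(x^2)) + 7 = -11] subtract 7: x sits inside (… + 7). So sub: -2*(x^2) = -18.
Step 5. [-2*(x^2) = -18] -2·(inner) — divide through by -2, so div: x^2 = 9.
Step 6. [x^2 = 9] LHS squared, RHS 9 ≥ 0: apply √ (±), so sqrt: x = 3 or -3.

Answer: x ∈ {-3, 3}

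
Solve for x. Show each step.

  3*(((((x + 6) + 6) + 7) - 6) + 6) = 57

Step 1. [3*(((((x + 6) + 6) + 7) - 6) + 6) = 57] 3·(inner) — divide through by 3. So div: ((((x + 6) + 6) + 7) - 6) + 6 = 19.
Step 2. [((((x + 6) + 6) + 7) - 6) + 6 = 19] 6 comes off first (subtract 6) ⇒ sub: (((x + 6) + 6) + 7) - 6 = 13.
Step 3. [(((x + 6) + 6) + 7) - 6 = 13] -6 is outermost — add 6 both sides ⇒ sub: ((x + 6) + 6) + 7 = 19.
Step 4. [((x + 6) + 6) + 7 = 19] subtract 7: x sits inside (… + 7) ⇒ sub: (x + 6) + 6 = 12.
Step 5. [(x + 6) + 6 = 12] subtract 6: x sits inside (… + 6). So sub: x + 6 = 6.
Step 6. [x + 6 = 6] subtract 6: x sits inside (… + 6), so sub: x = 0.

Answer: x ∈ {0}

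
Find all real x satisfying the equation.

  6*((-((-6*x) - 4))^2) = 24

Step 1. [6*((-((-6*x) - 4))^2) = 24] 6·(inner) — divide through by 6 ⇒ div: (-((-6*x) - 4))^2 = 4.
Step 2. [(-((-6*x) - 4))^2 = 4] √ both sides: 4 ≥ 0 gives two branches. So sqrt: -((-6*x) - 4) = 2 or -2.
Step 3. [-((-6*x) - 4) = 2 or -2] leading − — multiply by −1. So neg: (-6*x) - 4 = -2 or 2.
Step 4. [(-6*x) - 4 = -2 or 2] add 4: x sits inside (… - 4). So sub: -6*x = 2 or 6.
Step 5. [-6*x = 2 or 6] leading coefficient -6: divide by -6, so div: x = -1/3 or -1.

Answer: x ∈ {-1, -1/3}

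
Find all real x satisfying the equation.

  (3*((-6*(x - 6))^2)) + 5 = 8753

Step 1. [(3*((-6*(x - 6))^2)) + 5 = 8753] peel the +5: subtract 5 from each side ⇒ sub: 3*((-6*(x - 6))^2) = 8748.
Step 2. [3*((-6*(x - 6))^2) = 8748] LHS = 3·(…); ÷3 both sides ⇒ div: (-6*(x - 6))^2 = 2916.
Step 3. [(-6*(x - 6))^2 = 2916] 2916 ≥ 0, LHS is (·)² — take ±√. So sqrt: -6*(x - 6) = 54 or -54.
Step 4. [-6*(x - 6) = 54 or -54] -6·(inner) — divide through by -6. So div: x - 6 = -9 or 9.
Step 5. [x - 6 = -9 or 9] add 6: x sits inside (… - 6). So sub: x = -3 or 15.

Answer: x ∈ {-3, 15}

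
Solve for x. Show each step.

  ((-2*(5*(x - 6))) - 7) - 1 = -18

Step 1. [((-2*(5*(x - 6))) - 7) - 1 = -18] add 1: x sits inside (… - 1), so sub: (-2*(5*(x - 6))) - 7 = -17.
Step 2. [(-2*(5*(x - 6))) - 7 = -17] 7 comes off first (add 7). So sub: -2*(5*(x - 6)) = -10.
Step 3. [-2*(5*(x - 6)) = -10] divide by the outer -2. So div: 5*(x - 6) = 5.
Step 4. [5*(x - 6) = 5] leading coefficient 5: divide by 5 ⇒ div: x - 6 = 1.
Step 5. [x - 6 = 1] add 6: x sits inside (… - 6), so sub: x = 7.

Answer: x ∈ {7}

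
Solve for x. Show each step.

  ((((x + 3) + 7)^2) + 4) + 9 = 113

Step 1. [((((x + 3) + 7)^2) + 4) + 9 = 113] peel the +9: subtract 9 from each side, so sub: (((x + 3) + 7)^2) + 4 = 104.
Step 2. [(((x + 3) + 7)^2) + 4 = 104] peel the +4: subtract 4 from each side. So sub: ((x + 3) + 7)^2 = 100.
Step 3. [((x + 3) + 7)^2 = 100] √ both sides: 100 ≥ 0 gives two branches. So sqrt: (x + 3) + 7 = 10 or -10.
Step 4. [(x + 3) + 7 = 10 or -10] +7 is outermost — subtract 7 both sides ⇒ sub: x + 3 = 3 or -17.
Step 5. [x + 3 = 3 or -17] +3 is outermost — subtract 3 both sides ⇒ sub: x = 0 or -20.

Answer: x ∈ {-20, 0}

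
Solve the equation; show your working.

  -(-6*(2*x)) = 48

Step 1. [-(-6*(2*x)) = 48] flip signs both sides, so neg: -6*(2*x) = -48.
Step 2. [-6*(2*x) = -48] leading coefficient -6: divide by -6, so div: 2*x = 8.
Step 3. [2*x = 8] LHS = 2·(…); ÷2 both sides, so div: x = 4.

Answer: x ∈ {4}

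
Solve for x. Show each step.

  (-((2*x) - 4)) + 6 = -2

Step 1. [(-((2*x) - 4)) + 6 = -2] 6 comes off first (subtract 6). So sub: -((2*x) - 4) = -8.
Step 2. [-((2*x) - 4) = -8] leading − — multiply by −1, so neg: (2*x) - 4 = 8.
Step 3. [(2*x) - 4 = 8] 2 divides every term; factor it out ⇒ factor: x - 2 = 4.
Step 4. [x - 2 = 4] -2 is outermost — add 2 both sides, so sub: x = 6.

Answer: x ∈ {6}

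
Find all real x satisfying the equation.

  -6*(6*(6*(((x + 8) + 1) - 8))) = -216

Step 1. [-6*(6*(6*(((x + 8) + 1) - 8))) = -216] divide by the outer -6, so div: 6*(6*(((x + 8) + 1) - 8)) = 36.
Step 2. [6*(6*(((x + 8) + 1) - 8)) = 36] 6 out front; divide by 6 ⇒ div: 6*(((x + 8) + 1) - 8) = 6.
Step 3. [6*(((x + 8) + 1) - 8) = 6] leading coefficient 6: divide by 6. So div: ((x + 8) + 1) - 8 = 1.
Step 4. [((x + 8) + 1) - 8 = 1] peel the -8: add 8 from each side ⇒ sub: (x + 8) + 1 = 9.
Step 5. [(x + 8) + 1 = 9] peel the +1: subtract 1 from each side ⇒ sub: x + 8 = 8.
Step 6. [x + 8 = 8] the outer +8 inverts by subtracting 8. So sub: x = 0.

Answer: x ∈ {0}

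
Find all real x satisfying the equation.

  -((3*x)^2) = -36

Step 1. [-((3*x)^2) = -36] flip signs both sides ⇒ neg: (3*x)^2 = 36.
Step 2. [(3*x)^2 = 36] LHS squared, RHS 36 ≥ 0: apply √ (±). So sqrt: 3*x = 6 or -6.
Step 3. [3*x = 6 or -6] 3 out front; divide by 3. So div: x = 2 or -2.

Answer: x ∈ {-2, 2}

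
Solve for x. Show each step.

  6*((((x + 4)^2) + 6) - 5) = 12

Step 1. [6*((((x + 4)^2) + 6) - 5) = 12] leading coefficient 6: divide by 6. So div: (((x + 4)^2) + 6) - 5 = 2.
Step 2. [(((x + 4)^2) + 6) - 5 = 2] add 5: x sits inside (… - 5), so sub: ((x + 4)^2) + 6 = 7.
Step 3. [((x + 4)^2) + 6 = 7] 6 comes off first (subtract 6). So sub: (x + 4)^2 = 1.
Step 4. [(x + 4)^2 = 1] √ both sides: 1 ≥ 0 gives two branches ⇒ sqrt: x + 4 = 1 or -1.
Step 5. [x + 4 = 1 or -1] subtract 4: x sits inside (… + 4), so sub: x = -3 or -5.

Answer: x ∈ {-5, -3}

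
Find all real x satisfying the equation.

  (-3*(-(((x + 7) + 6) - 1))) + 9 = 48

Step 1. [(-3*(-(((x + 7) + 6) - 1))) + 9 = 48] common factor -3 (LHS and 48) — divide through, so factor: (-(((x + 7) + 6) - 1)) - 3 = -16.
Step 2. [(-(((x + 7) + 6) - 1)) - 3 = -16] the outer -3 inverts by adding 3, so sub: -(((x + 7) + 6) - 1) = -13.
Step 3. [-(((x + 7) + 6) - 1) = -13] leading − — multiply by −1, so neg: ((x + 7) + 6) - 1 = 13.
Step 4. [((x + 7) + 6) - 1 = 13] -1 is outermost — add 1 both sides. So sub: (x + 7) + 6 = 14.
Step 5. [(x + 7) + 6 = 14] +6 is outermost — subtract 6 both sides. So sub: x + 7 = 8.
Step 6. [x + 7 = 8] +7 is outermost — subtract 7 both sides ⇒ sub: x = 1.

Answer: x ∈ {1}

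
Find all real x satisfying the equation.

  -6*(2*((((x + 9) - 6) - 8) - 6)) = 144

Step 1. [-6*(2*((((x + 9) - 6) - 8) - 6)) = 144] LHS = -6·(…); ÷-6 both sides. So div: 2*((((x + 9) - 6) - 8) - 6) = -24.
Step 2. [2*((((x + 9) - 6) - 8) - 6) = -24] 2·(inner) — divide through by 2 ⇒ div: (((x + 9) - 6) - 8) - 6 = -12.
Step 3. [(((x + 9) - 6) - 8) - 6 = -12] -6 is outermost — add 6 both sides ⇒ sub: ((x + 9) - 6) - 8 = -6.
Step 4. [((x + 9) - 6) - 8 = -6] -8 is outermost — add 8 both sides ⇒ sub: (x + 9) - 6 = 2.
Step 5. [(x + 9) - 6 = 2] peel the -6: add 6 from each side. So sub: x + 9 = 8.
Step 6. [x + 9 = 8] the outer +9 inverts by subtracting 9 ⇒ sub: x = -1.

Answer: x ∈ {-1}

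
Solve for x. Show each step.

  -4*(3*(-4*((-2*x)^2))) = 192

Step 1. [-4*(3*(-4*((-2*x)^2))) = 192] -4 out front; divide by -4 ⇒ div: 3*(-4*((-2*x)^2)) = -48.
Step 2. [3*(-4*((-2*x)^2)) = -48] leading coefficient 3: divide by 3, so div: -4*((-2*x)^2) = -16.
Step 3. [-4*((-2*x)^2) = -16] -4 out front; divide by -4. So div: (-2*x)^2 = 4.
Step 4. [(-2*x)^2 = 4] √ both sides: 4 ≥ 0 gives two branches. So sqrt: -2*x = 2 or -2.
Step 5. [-2*x = 2 or -2] LHS = -2·(…); ÷-2 both sides, so div: x = -1 or 1.

Answer: x ∈ {-1, 1}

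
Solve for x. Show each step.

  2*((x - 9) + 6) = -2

Step 1. [2*((x - 9) + 6) = -2] LHS = 2·(…); ÷2 both sides ⇒ div: (x - 9) + 6 = -1.
Step 2. [(x - 9) + 6 = -1] the outer +6 inverts by subtracting 6, so sub: x - 9 = -7.
Step 3. [x - 9 = -7] the outer -9 inverts by adding 9. So sub: x = 2.

Answer: x ∈ {2}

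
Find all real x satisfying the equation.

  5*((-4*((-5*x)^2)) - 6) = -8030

Step 1. [5*((-4*((-5*x)^2)) - 6) = -8030] divide by the outer 5 ⇒ div: (-4*((-5*x)^2)) - 6 = -1606.
Step 2. [(-4*((-5*x)^2)) - 6 = -1606] peel the -6: add 6 from each side. So sub: -4*((-5*x)^2) = -1600.
Step 3. [-4*((-5*x)^2) = -1600] -4·(inner) — divide through by -4, so div: (-5*x)^2 = 400.
Step 4. [(-5*x)^2 = 400] LHS squared, RHS 400 ≥ 0: apply √ (±) ⇒ sqrt: -5*x = 20 or -20.
Step 5. [-5*x = 20 or -20] leading coefficient -5: divide by -5, so div: x = -4 or 4.

Answer: x ∈ {-4, 4}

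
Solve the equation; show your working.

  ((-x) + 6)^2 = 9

Step 1. [((-x) + 6)^2 = 9] 9 ≥ 0, LHS is (·)² — take ±√. So sqrt: (-x) + 6 = 3 or -3.
Step 2. [(-x) + 6 = 3 or -3] +6 is outermost — subtract 6 both sides. So sub: -x = -3 or -9.
Step 3. [-x = -3 or -9] flip signs both sides. So neg: x = 3 or 9.

Answer: x ∈ {3, 9}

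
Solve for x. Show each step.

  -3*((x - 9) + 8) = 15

Step 1. [-3*((x - 9) + 8) = 15] -3·(inner) — divide through by -3. So div: (x - 9) + 8 = -5.
Step 2. [(x - 9) + 8 = -5] the outer +8 inverts by subtracting 8 ⇒ sub: x - 9 = -13.
Step 3. [x - 9 = -13] 9 comes off first (add 9) ⇒ sub: x = -4.

Answer: x ∈ {-4}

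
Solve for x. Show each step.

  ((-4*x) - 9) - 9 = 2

Step 1. [((-4*x) - 9) - 9 = 2] add 9: x sits inside (… - 9), so sub: (-4*x) - 9 = 11.
Step 2. [(-4*x) - 9 = 11] add 9: x sits inside (… - 9) ⇒ sub: -4*x = 20.
Step 3. [-4*x = 20] -4 out front; divide by -4. So div: x = -5.

Answer: x ∈ {-5}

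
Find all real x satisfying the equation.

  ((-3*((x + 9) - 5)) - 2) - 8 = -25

Step 1. [((-3*((x + 9) - 5)) - 2) - 8 = -25] -8 is outermost — add 8 both sides ⇒ sub: (-3*((x + 9) - 5)) - 2 = -17.
Step 2. [(-3*((x + 9) - 5)) - 2 = -17] -2 is outermost — add 2 both sides ⇒ sub: -3*((x + 9) - 5) = -15.
Step 3. [-3*((x + 9) - 5) = -15] leading coefficient -3: divide by -3 ⇒ div: (x + 9) - 5 = 5.
Step 4. [(x + 9) - 5 = 5] 5 comes off first (add 5), so sub: x + 9 = 10.
Step 5. [x + 9 = 10] the outer +9 inverts by subtracting 9, so sub: x = 1.

Answer: x ∈ {1}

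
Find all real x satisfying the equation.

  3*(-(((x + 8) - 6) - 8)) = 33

Step 1. [3*(-(((x + 8) - 6) - 8)) = 33] leading coefficient 3: divide by 3 ⇒ div: -(((x + 8) - 6) - 8) = 11.
Step 2. [-(((x + 8) - 6) - 8) = 11] LHS negated; negate both sides, so neg: ((x + 8) - 6) - 8 = -11.
Step 3. [((x + 8) - 6) - 8 = -11] -8 is outermost — add 8 both sides ⇒ sub: (x + 8) - 6 = -3.
Step 4. [(x + 8) - 6 = -3] -6 is outermost — add 6 both sides. So sub: x + 8 = 3.
Step 5. [x + 8 = 3] peel the +8: subtract 8 from each side, so sub: x = -5.

Answer: x ∈ {-5}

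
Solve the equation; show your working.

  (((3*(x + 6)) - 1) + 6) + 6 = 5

Step 1. [(((3*(x + 6)) - 1) + 6) + 6 = 5] 6 comes off first (subtract 6). So sub: ((3*(x + 6)) - 1) + 6 = -1.
Step 2. [((3*(x + 6)) - 1) + 6 = -1] 6 comes off first (subtract 6), so sub: (3*(x + 6)) - 1 = -7.
Step 3. [(3*(x + 6)) - 1 = -7] add 1: x sits inside (… - 1) ⇒ sub: 3*(x + 6) = -6.
Step 4. [3*(x + 6) = -6] LHS = 3·(…); ÷3 both sides, so div: x + 6 = -2.
Step 5. [x + 6 = -2] the outer +6 inverts by subtracting 6, so sub: x = -8.

Answer: x ∈ {-8}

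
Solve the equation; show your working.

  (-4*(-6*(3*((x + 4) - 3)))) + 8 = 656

Step 1. [(-4*(-6*(3*((x + 4) - 3)))) + 8 = 656] +8 is outermost — subtract 8 both sides. So sub: -4*(-6*(3*((x + 4) - 3))) = 648.
Step 2. [-4*(-6*(3*((x + 4) - 3))) = 648] divide by the outer -4, so div: -6*(3*((x + 4) - 3)) = -162.
Step 3. [-6*(3*((x + 4) - 3)) = -162] leading coefficient -6: divide by -6. So div: 3*((x + 4) - 3) = 27.
Step 4. [3*((x + 4) - 3) = 27] divide by the outer 3, so div: (x + 4) - 3 = 9.
Step 5. [(x + 4) - 3 = 9] peel the -3: add 3 from each side ⇒ sub: x + 4 = 12.
Step 6. [x + 4 = 12] +4 is outermost — subtract 4 both sides, so sub: x = 8.

Answer: x ∈ {8}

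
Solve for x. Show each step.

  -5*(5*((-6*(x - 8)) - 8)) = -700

Step 1. [-5*(5*((-6*(x - 8)) - 8)) = -700] LHS = -5·(…); ÷-5 both sides ⇒ div: 5*((-6*(x - 8)) - 8) = 140.
Step 2. [5*((-6*(x - 8)) - 8) = 140] 5 out front; divide by 5 ⇒ div: (-6*(x - 8)) - 8 = 28.
Step 3. [(-6*(x - 8)) - 8 = 28] the outer -8 inverts by adding 8. So sub: -6*(x - 8) = 36.
Step 4. [-6*(x - 8) = 36] divide by the outer -6. So div: x - 8 = -6.
Step 5. [x - 8 = -6] peel the -8: add 8 from each side. So sub: x = 2.

Answer: x ∈ {2}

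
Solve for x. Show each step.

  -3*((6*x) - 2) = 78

Step 1. [-3*((6*x) - 2) = 78] LHS = -3·(…); ÷-3 both sides. So div: (6*x) - 2 = -26.
Step 2. [(6*x) - 2 = -26] 2 comes off first (add 2), so sub: 6*x = -24.
Step 3. [6*x = -24] divide by the outer 6 ⇒ div: x = -4.

Answer: x ∈ {-4}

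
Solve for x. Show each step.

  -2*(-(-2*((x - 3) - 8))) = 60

Step 1. [-2*(-(-2*((x - 3) - 8))) = 60] divide by the outer -2, so div: -(-2*((x - 3) - 8)) = -30.
Step 2. [-(-2*((x - 3) - 8)) = -30] LHS negated; negate both sides. So neg: -2*((x - 3) - 8) = 30.
Step 3. [-2*((x - 3) - 8) = 30] -2·(inner) — divide through by -2, so div: (x - 3) - 8 = -15.
Step 4. [(x - 3) - 8 = -15] the outer -8 inverts by adding 8, so sub: x - 3 = -7.
Step 5. [x - 3 = -7] add 3: x sits inside (… - 3) ⇒ sub: x = -4.

Answer: x ∈ {-4}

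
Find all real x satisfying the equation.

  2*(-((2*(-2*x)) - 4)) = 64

Step 1. [2*(-((2*(-2*x)) - 4)) = 64] 2 out front; divide by 2 ⇒ div: -((2*(-2*x)) - 4) = 32.
Step 2. [-((2*(-2*x)) - 4) = 32] LHS negated; negate both sides. So neg: (2*(-2*x)) - 4 = -32.
Step 3. [(2*(-2*x)) - 4 = -32] the outer -4 inverts by adding 4 ⇒ sub: 2*(-2*x) = -28.
Step 4. [2*(-2*x) = -28] 2 out front; divide by 2, so div: -2*x = -14.
Step 5. [-2*x = -14] leading coefficient -2: divide by -2, so div: x = 7.

Answer: x ∈ {7}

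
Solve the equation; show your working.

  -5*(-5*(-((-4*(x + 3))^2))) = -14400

Step 1. [-5*(-5*(-((-4*(x + 3))^2))) = -14400] -5·(inner) — divide through by -5, so div: -5*(-((-4*(x + 3))^2)) = 2880.
Step 2. [-5*(-((-4*(x + 3))^2)) = 2880] -5 out front; divide by -5 ⇒ div: -((-4*(x + 3))^2) = -576.
Step 3. [-((-4*(x + 3))^2) = -576] flip signs both sides. So neg: (-4*(x + 3))^2 = 576.
Step 4. [(-4*(x + 3))^2 = 576] √ both sides: 576 ≥ 0 gives two branches, so sqrt: -4*(x + 3) = 24 or -24.
Step 5. [-4*(x + 3) = 24 or -24] LHS = -4·(…); ÷-4 both sides ⇒ div: x + 3 = -6 or 6.
Step 6. [x + 3 = -6 or 6] +3 is outermost — subtract 3 both sides. So sub: x = -9 or 3.

Answer: x ∈ {-9, 3}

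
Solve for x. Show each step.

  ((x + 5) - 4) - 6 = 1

Step 1. [((x + 5) - 4) - 6 = 1] add 6: x sits inside (… - 6), so sub: (x + 5) - 4 = 7.
Step 2. [(x + 5) - 4 = 7] add 4: x sits inside (… - 4). So sub: x + 5 = 11.
Step 3. [x + 5 = 11] subtract 5: x sits inside (… + 5), so sub: x = 6.

Answer: x ∈ {6}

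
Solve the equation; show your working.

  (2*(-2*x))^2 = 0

Step 1. [(2*(-2*x))^2 = 0] 0 ≥ 0, LHS is (·)² — take ±√ ⇒ sqrt: 2*(-2*x) = 0.
Step 2. [2*(-2*x) = 0] 2·(inner) — divide through by 2 ⇒ div: -2*x = 0.
Step 3. [-2*x = 0] -2 out front; divide by -2, so div: x = 0.

Answer: x ∈ {0}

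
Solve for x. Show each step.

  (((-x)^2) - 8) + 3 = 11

Step 1. [(((-x)^2) - 8) + 3 = 11] 3 comes off first (subtract 3), so sub: ((-x)^2) - 8 = 8.
Step 2. [((-x)^2) - 8 = 8] 8 comes off first (add 8). So sub: (-x)^2 = 16.
Step 3. [(-x)^2 = 16] √ both sides: 16 ≥ 0 gives two branches. So sqrt: -x = 4 or -4.
Step 4. [-x = 4 or -4] LHS negated; negate both sides ⇒ neg: x = -4 or 4.

Answer: x ∈ {-4, 4}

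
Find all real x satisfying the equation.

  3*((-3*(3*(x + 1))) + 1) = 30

Step 1. [3*((-3*(3*(x + 1))) + 1) = 30] 3·(inner) — divide through by 3. So div: (-3*(3*(x + 1))) + 1 = 10.
Step 2. [(-3*(3*(x + 1))) + 1 = 10] +1 is outermost — subtract 1 both sides ⇒ sub: -3*(3*(x + 1)) = 9.
Step 3. [-3*(3*(x + 1)) = 9] LHS = -3·(…); ÷-3 both sides. So div: 3*(x + 1) = -3.
Step 4. [3*(x + 1) = -3] 3 out front; divide by 3. So div: x + 1 = -1.
Step 5. [x + 1 = -1] +1 is outermost — subtract 1 both sides ⇒ sub: x = -2.

Answer: x ∈ {-2}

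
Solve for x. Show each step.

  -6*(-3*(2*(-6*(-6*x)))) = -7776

Step 1. [-6*(-3*(2*(-6*(-6*x)))) = -7776] -6·(inner) — divide through by -6. So div: -3*(2*(-6*(-6*x))) = 1296.
Step 2. [-3*(2*(-6*(-6*x))) = 1296] leading coefficient -3: divide by -3. So div: 2*(-6*(-6*x)) = -432.
Step 3. [2*(-6*(-6*x)) = -432] divide by the outer 2 ⇒ div: -6*(-6*x) = -216.
Step 4. [-6*(-6*x) = -216] LHS = -6·(…); ÷-6 both sides. So div: -6*x = 36.
Step 5. [-6*x = 36] -6·(inner) — divide through by -6 ⇒ div: x = -6.

Answer: x ∈ {-6}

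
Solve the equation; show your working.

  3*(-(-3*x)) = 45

Step 1. [3*(-(-3*x)) = 45] LHS = 3·(…); ÷3 both sides ⇒ div: -(-3*x) = 15.
Step 2. [-(-3*x) = 15] leading − — multiply by −1. So neg: -3*x = -15.
Step 3. [-3*x = -15] -3 out front; divide by -3. So div: x = 5.

Answer: x ∈ {5}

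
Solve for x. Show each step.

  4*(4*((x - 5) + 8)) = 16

Step 1. [4*(4*((x - 5) + 8)) = 16] LHS = 4·(…); ÷4 both sides ⇒ div: 4*((x - 5) + 8) = 4.
Step 2. [4*((x - 5) + 8) = 4] leading coefficient 4: divide by 4, so div: (x - 5) + 8 = 1.
Step 3. [(x - 5) + 8 = 1] 8 comes off first (subtract 8) ⇒ sub: x - 5 = -7.
Step 4. [x - 5 = -7] -5 is outermost — add 5 both sides. So sub: x = -2.

Answer: x ∈ {-2}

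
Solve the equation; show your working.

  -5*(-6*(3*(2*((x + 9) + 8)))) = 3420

Step 1. [-5*(-6*(3*(2*((x + 9) + 8)))) = 3420] divide by the outer -5 ⇒ div: -6*(3*(2*((x + 9) + 8))) = -684.
Step 2. [-6*(3*(2*((x + 9) + 8))) = -684] -6 out front; divide by -6, so div: 3*(2*((x + 9) + 8)) = 114.
Step 3. [3*(2*((x + 9) + 8)) = 114] LHS = 3·(…); ÷3 both sides ⇒ div: 2*((x + 9) + 8) = 38.
Step 4. [2*((x + 9) + 8) = 38] LHS = 2·(…); ÷2 both sides ⇒ div: (x + 9) + 8 = 19.
Step 5. [(x + 9) + 8 = 19] subtract 8: x sits inside (… + 8) ⇒ sub: x + 9 = 11.
Step 6. [x + 9 = 11] peel the +9: subtract 9 from each side, so sub: x = 2.

Answer: x ∈ {2}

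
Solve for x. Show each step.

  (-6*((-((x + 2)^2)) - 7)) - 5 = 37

Step 1. [(-6*((-((x + 2)^2)) - 7)) - 5 = 37] 5 comes off first (add 5) ⇒ sub: -6*((-((x + 2)^2)) - 7) = 42.
Step 2. [-6*((-((x + 2)^2)) - 7) = 42] leading coefficient -6: divide by -6, so div: (-((x + 2)^2)) - 7 = -7.
Step 3. [(-((x + 2)^2)) - 7 = -7] -7 is outermost — add 7 both sides. So sub: -((x + 2)^2) = 0.
Step 4. [-((x + 2)^2) = 0] leading − — multiply by −1. So neg: (x + 2)^2 = 0.
Step 5. [(x + 2)^2 = 0] √ both sides: 0 ≥ 0 gives two branches ⇒ sqrt: x + 2 = 0.
Step 6. [x + 2 = 0] 2 comes off first (subtract 2) ⇒ sub: x = -2.

Answer: x ∈ {-2}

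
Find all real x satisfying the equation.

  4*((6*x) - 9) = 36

Step 1. [4*((6*x) - 9) = 36] leading coefficient 4: divide by 4. So div: (6*x) - 9 = 9.
Step 2. [(6*x) - 9 = 9] the outer -9 inverts by adding 9. So sub: 6*x = 18.
Step 3. [6*x = 18] 6 out front; divide by 6 ⇒ div: x = 3.

Answer: x ∈ {3}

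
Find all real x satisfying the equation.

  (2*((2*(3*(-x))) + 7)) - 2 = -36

Step 1. [(2*((2*(3*(-x))) + 7)) - 2 = -36] 2 | LHS and 2 | -36: pull 2 out ⇒ factor: ((2*(3*(-x))) + 7) - 1 = -18.
Step 2. [((2*(3*(-x))) + 7) - 1 = -18] the outer -1 inverts by adding 1, so sub: (2*(3*(-x))) + 7 = -17.
Step 3. [(2*(3*(-x))) + 7 = -17] the outer +7 inverts by subtracting 7, so sub: 2*(3*(-x)) = -24.
Step 4. [2*(3*(-x)) = -24] divide by the outer 2 ⇒ div: 3*(-x) = -12.
Step 5. [3*(-x) = -12] divide by the outer 3, so div: -x = -4.
Step 6. [-x = -4] flip signs both sides ⇒ neg: x = 4.

Answer: x ∈ {4}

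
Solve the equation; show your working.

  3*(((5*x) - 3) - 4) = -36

Step 1. [3*(((5*x) - 3) - 4) = -36] 3·(inner) — divide through by 3, so div: ((5*x) - 3) - 4 = -12.
Step 2. [((5*x) - 3) - 4 = -12] -4 is outermost — add 4 both sides, so sub: (5*x) - 3 = -8.
Step 3. [(5*x) - 3 = -8] -3 is outermost — add 3 both sides. So sub: 5*x = -5.
Step 4. [5*x = -5] 5 out front; divide by 5. So div: x = -1.

Answer: x ∈ {-1}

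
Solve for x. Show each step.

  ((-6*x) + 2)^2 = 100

Step 1. [((-6*x) + 2)^2 = 100] LHS squared, RHS 100 ≥ 0: apply √ (±). So sqrt: (-6*x) + 2 = 10 or -10.
Step 2. [(-6*x) + 2 = 10 or -10] the outer +2 inverts by subtracting 2, so sub: -6*x = 8 or -12.
Step 3. [-6*x = 8 or -12] -6·(inner) — divide through by -6. So div: x = -4/3 or 2.

Answer: x ∈ {-4/3, 2}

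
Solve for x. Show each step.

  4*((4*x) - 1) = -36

Step 1. [4*((4*x) - 1) = -36] divide by the outer 4 ⇒ div: (4*x) - 1 = -9.
Step 2. [(4*x) - 1 = -9] the outer -1 inverts by adding 1. So sub: 4*x = -8.
Step 3. [4*x = -8] 4 out front; divide by 4, so div: x = -2.

Answer: x ∈ {-2}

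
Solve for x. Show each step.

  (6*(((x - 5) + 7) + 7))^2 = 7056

Step 1. [(6*(((x - 5) + 7) + 7))^2 = 7056] 7056 ≥ 0, LHS is (·)² — take ±√ ⇒ sqrt: 6*(((x - 5) + 7) + 7) = 84 or -84.
Step 2. [6*(((x - 5) + 7) + 7) = 84 or -84] leading coefficient 6: divide by 6 ⇒ div: ((x - 5) + 7) + 7 = 14 or -14.
Step 3. [((x - 5) + 7) + 7 = 14 or -14] the outer +7 inverts by subtracting 7, so sub: (x - 5) + 7 = 7 or -21.
Step 4. [(x - 5) + 7 = 7 or -21] subtract 7: x sits inside (… + 7), so sub: x - 5 = 0 or -28.
Step 5. [x - 5 = 0 or -28] the outer -5 inverts by adding 5. So sub: x = 5 or -23.

Answer: x ∈ {-23, 5}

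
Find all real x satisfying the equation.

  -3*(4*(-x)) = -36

Step 1. [-3*(4*(-x)) = -36] -3·(inner) — divide through by -3, so div: 4*(-x) = 12.
Step 2. [4*(-x) = 12] divide by the outer 4 ⇒ div: -x = 3.
Step 3. [-x = 3] flip signs both sides. So neg: x = -3.

Answer: x ∈ {-3}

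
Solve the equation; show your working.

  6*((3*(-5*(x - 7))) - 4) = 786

Step 1. [6*((3*(-5*(x - 7))) - 4) = 786] LHS = 6·(…); ÷6 both sides, so div: (3*(-5*(x - 7))) - 4 = 131.
Step 2. [(3*(-5*(x - 7))) - 4 = 131] add 4: x sits inside (… - 4). So sub: 3*(-5*(x - 7)) = 135.
Step 3. [3*(-5*(x - 7)) = 135] 3 out front; divide by 3. So div: -5*(x - 7) = 45.
Step 4. [-5*(x - 7) = 45] leading coefficient -5: divide by -5 ⇒ div: x - 7 = -9.
Step 5. [x - 7 = -9] -7 is outermost — add 7 both sides. So sub: x = -2.

Answer: x ∈ {-2}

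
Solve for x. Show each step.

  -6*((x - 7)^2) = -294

Step 1. [-6*((x - 7)^2) = -294] -6·(inner) — divide through by -6. So div: (x - 7)^2 = 49.
Step 2. [(x - 7)^2 = 49] 49 ≥ 0, LHS is (·)² — take ±√ ⇒ sqrt: x - 7 = 7 or -7.
Step 3. [x - 7 = 7 or -7] the outer -7 inverts by adding 7 ⇒ sub: x = 14 or 0.

Answer: x ∈ {0, 14}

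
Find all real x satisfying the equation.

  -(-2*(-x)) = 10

Step 1. [-(-2*(-x)) = 10] LHS negated; negate both sides. So neg: -2*(-x) = -10.
Step 2. [-2*(-x) = -10] divide by the outer -2. So div: -x = 5.
Step 3. [-x = 5] LHS negated; negate both sides, so neg: x = -5.

Answer: x ∈ {-5}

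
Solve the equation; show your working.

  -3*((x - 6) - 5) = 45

Step 1. [-3*((x - 6) - 5) = 45] -3 out front; divide by -3 ⇒ div: (x - 6) - 5 = -15.
Step 2. [(x - 6) - 5 = -15] peel the -5: add 5 from each side, so sub: x - 6 = -10.
Step 3. [x - 6 = -10] peel the -6: add 6 from each side, so sub: x = -4.

Answer: x ∈ {-4}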